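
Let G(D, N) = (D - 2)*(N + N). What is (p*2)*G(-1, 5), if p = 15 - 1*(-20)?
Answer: -2100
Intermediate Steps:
G(D, N) = 2*N*(-2 + D) (G(D, N) = (-2 + D)*(2*N) = 2*N*(-2 + D))
p = 35 (p = 15 + 20 = 35)
(p*2)*G(-1, 5) = (35*2)*(2*5*(-2 - 1)) = 70*(2*5*(-3)) = 70*(-30) = -2100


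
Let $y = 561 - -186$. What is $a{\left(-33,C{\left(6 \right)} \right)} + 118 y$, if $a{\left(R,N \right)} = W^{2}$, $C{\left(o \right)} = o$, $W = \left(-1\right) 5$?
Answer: $88171$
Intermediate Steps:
$W = -5$
$a{\left(R,N \right)} = 25$ ($a{\left(R,N \right)} = \left(-5\right)^{2} = 25$)
$y = 747$ ($y = 561 + 186 = 747$)
$a{\left(-33,C{\left(6 \right)} \right)} + 118 y = 25 + 118 \cdot 747 = 25 + 88146 = 88171$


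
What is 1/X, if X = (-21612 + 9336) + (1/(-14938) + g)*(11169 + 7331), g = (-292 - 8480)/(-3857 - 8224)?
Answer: 30077663/34757445262 ≈ 0.00086536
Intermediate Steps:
g = 2924/4027 (g = -8772/(-12081) = -8772*(-1/12081) = 2924/4027 ≈ 0.72610)
X = 34757445262/30077663 (X = (-21612 + 9336) + (1/(-14938) + 2924/4027)*(11169 + 7331) = -12276 + (-1/14938 + 2924/4027)*18500 = -12276 + (43674685/60155326)*18500 = -12276 + 403990836250/30077663 = 34757445262/30077663 ≈ 1155.6)
1/X = 1/(34757445262/30077663) = 30077663/34757445262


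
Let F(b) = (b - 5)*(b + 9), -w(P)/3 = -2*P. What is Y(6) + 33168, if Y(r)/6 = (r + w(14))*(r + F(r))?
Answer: 44508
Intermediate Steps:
w(P) = 6*P (w(P) = -(-6)*P = 6*P)
F(b) = (-5 + b)*(9 + b)
Y(r) = 6*(84 + r)*(-45 + r² + 5*r) (Y(r) = 6*((r + 6*14)*(r + (-45 + r² + 4*r))) = 6*((r + 84)*(-45 + r² + 5*r)) = 6*((84 + r)*(-45 + r² + 5*r)) = 6*(84 + r)*(-45 + r² + 5*r))
Y(6) + 33168 = (-22680 + 6*6³ + 534*6² + 2250*6) + 33168 = (-22680 + 6*216 + 534*36 + 13500) + 33168 = (-22680 + 1296 + 19224 + 13500) + 33168 = 11340 + 33168 = 44508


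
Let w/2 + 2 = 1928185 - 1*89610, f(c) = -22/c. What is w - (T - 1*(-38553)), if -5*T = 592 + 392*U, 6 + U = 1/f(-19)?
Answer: 200106979/55 ≈ 3.6383e+6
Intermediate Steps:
w = 3677146 (w = -4 + 2*(1928185 - 1*89610) = -4 + 2*(1928185 - 89610) = -4 + 2*1838575 = -4 + 3677150 = 3677146)
U = -113/22 (U = -6 + 1/(-22/(-19)) = -6 + 1/(-22*(-1/19)) = -6 + 1/(22/19) = -6 + 19/22 = -113/22 ≈ -5.1364)
T = 15636/55 (T = -(592 + 392*(-113/22))/5 = -(592 - 22148/11)/5 = -1/5*(-15636/11) = 15636/55 ≈ 284.29)
w - (T - 1*(-38553)) = 3677146 - (15636/55 - 1*(-38553)) = 3677146 - (15636/55 + 38553) = 3677146 - 1*2136051/55 = 3677146 - 2136051/55 = 200106979/55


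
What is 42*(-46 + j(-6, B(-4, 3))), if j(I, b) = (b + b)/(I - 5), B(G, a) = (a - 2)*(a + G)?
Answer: -21168/11 ≈ -1924.4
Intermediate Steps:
B(G, a) = (-2 + a)*(G + a)
j(I, b) = 2*b/(-5 + I) (j(I, b) = (2*b)/(-5 + I) = 2*b/(-5 + I))
42*(-46 + j(-6, B(-4, 3))) = 42*(-46 + 2*(3**2 - 2*(-4) - 2*3 - 4*3)/(-5 - 6)) = 42*(-46 + 2*(9 + 8 - 6 - 12)/(-11)) = 42*(-46 + 2*(-1)*(-1/11)) = 42*(-46 + 2/11) = 42*(-504/11) = -21168/11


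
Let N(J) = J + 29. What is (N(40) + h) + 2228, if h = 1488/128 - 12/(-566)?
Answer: 5226775/2264 ≈ 2308.6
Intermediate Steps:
N(J) = 29 + J
h = 26367/2264 (h = 1488*(1/128) - 12*(-1/566) = 93/8 + 6/283 = 26367/2264 ≈ 11.646)
(N(40) + h) + 2228 = ((29 + 40) + 26367/2264) + 2228 = (69 + 26367/2264) + 2228 = 182583/2264 + 2228 = 5226775/2264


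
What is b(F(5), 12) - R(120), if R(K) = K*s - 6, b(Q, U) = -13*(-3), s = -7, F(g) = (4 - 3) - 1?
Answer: 885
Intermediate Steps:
F(g) = 0 (F(g) = 1 - 1 = 0)
b(Q, U) = 39
R(K) = -6 - 7*K (R(K) = K*(-7) - 6 = -7*K - 6 = -6 - 7*K)
b(F(5), 12) - R(120) = 39 - (-6 - 7*120) = 39 - (-6 - 840) = 39 - 1*(-846) = 39 + 846 = 885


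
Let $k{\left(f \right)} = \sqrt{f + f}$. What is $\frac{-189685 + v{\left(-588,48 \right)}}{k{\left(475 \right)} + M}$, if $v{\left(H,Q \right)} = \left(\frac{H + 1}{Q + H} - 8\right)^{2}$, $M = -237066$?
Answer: $\frac{2184887603402321}{2731333967931600} + \frac{55298210711 \sqrt{38}}{3277600761517920} \approx 0.80004$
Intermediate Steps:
$k{\left(f \right)} = \sqrt{2} \sqrt{f}$ ($k{\left(f \right)} = \sqrt{2 f} = \sqrt{2} \sqrt{f}$)
$v{\left(H,Q \right)} = \left(-8 + \frac{1 + H}{H + Q}\right)^{2}$ ($v{\left(H,Q \right)} = \left(\frac{1 + H}{H + Q} - 8\right)^{2} = \left(-8 + \frac{1 + H}{H + Q}\right)^{2}$)
$\frac{-189685 + v{\left(-588,48 \right)}}{k{\left(475 \right)} + M} = \frac{-189685 + \frac{\left(-1 + 7 \left(-588\right) + 8 \cdot 48\right)^{2}}{\left(-588 + 48\right)^{2}}}{\sqrt{2} \sqrt{475} - 237066} = \frac{-189685 + \frac{\left(-1 - 4116 + 384\right)^{2}}{291600}}{\sqrt{2} \cdot 5 \sqrt{19} - 237066} = \frac{-189685 + \frac{\left(-3733\right)^{2}}{291600}}{5 \sqrt{38} - 237066} = \frac{-189685 + \frac{1}{291600} \cdot 13935289}{-237066 + 5 \sqrt{38}} = \frac{-189685 + \frac{13935289}{291600}}{-237066 + 5 \sqrt{38}} = - \frac{55298210711}{291600 \left(-237066 + 5 \sqrt{38}\right)}$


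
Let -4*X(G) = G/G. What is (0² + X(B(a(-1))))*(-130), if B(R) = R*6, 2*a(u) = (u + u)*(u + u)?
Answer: 65/2 ≈ 32.500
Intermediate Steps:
a(u) = 2*u² (a(u) = ((u + u)*(u + u))/2 = ((2*u)*(2*u))/2 = (4*u²)/2 = 2*u²)
B(R) = 6*R
X(G) = -¼ (X(G) = -G/(4*G) = -¼*1 = -¼)
(0² + X(B(a(-1))))*(-130) = (0² - ¼)*(-130) = (0 - ¼)*(-130) = -¼*(-130) = 65/2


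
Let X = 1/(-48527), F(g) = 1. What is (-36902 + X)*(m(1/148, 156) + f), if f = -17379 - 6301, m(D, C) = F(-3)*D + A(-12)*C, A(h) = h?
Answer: 6772045191886725/7181996 ≈ 9.4292e+8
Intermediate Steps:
m(D, C) = D - 12*C (m(D, C) = 1*D - 12*C = D - 12*C)
f = -23680
X = -1/48527 ≈ -2.0607e-5
(-36902 + X)*(m(1/148, 156) + f) = (-36902 - 1/48527)*((1/148 - 12*156) - 23680) = -1790743355*((1/148 - 1872) - 23680)/48527 = -1790743355*(-277055/148 - 23680)/48527 = -1790743355/48527*(-3781695/148) = 6772045191886725/7181996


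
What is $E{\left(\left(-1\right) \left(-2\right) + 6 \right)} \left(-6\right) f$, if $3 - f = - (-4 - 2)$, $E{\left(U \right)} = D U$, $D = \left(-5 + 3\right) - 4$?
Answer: $-864$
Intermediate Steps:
$D = -6$ ($D = -2 - 4 = -6$)
$E{\left(U \right)} = - 6 U$
$f = -3$ ($f = 3 - - (-4 - 2) = 3 - \left(-1\right) \left(-6\right) = 3 - 6 = -3$)
$E{\left(\left(-1\right) \left(-2\right) + 6 \right)} \left(-6\right) f = - 6 \left(\left(-1\right) \left(-2\right) + 6\right) \left(-6\right) \left(-3\right) = - 6 \left(2 + 6\right) \left(-6\right) \left(-3\right) = \left(-6\right) 8 \left(-6\right) \left(-3\right) = \left(-48\right) \left(-6\right) \left(-3\right) = 288 \left(-3\right) = -864$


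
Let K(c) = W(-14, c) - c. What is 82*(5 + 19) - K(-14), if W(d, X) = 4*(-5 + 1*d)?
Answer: 2030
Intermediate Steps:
W(d, X) = -20 + 4*d (W(d, X) = 4*(-5 + d) = -20 + 4*d)
K(c) = -76 - c (K(c) = (-20 + 4*(-14)) - c = (-20 - 56) - c = -76 - c)
82*(5 + 19) - K(-14) = 82*(5 + 19) - (-76 - 1*(-14)) = 82*24 - (-76 + 14) = 1968 - 1*(-62) = 1968 + 62 = 2030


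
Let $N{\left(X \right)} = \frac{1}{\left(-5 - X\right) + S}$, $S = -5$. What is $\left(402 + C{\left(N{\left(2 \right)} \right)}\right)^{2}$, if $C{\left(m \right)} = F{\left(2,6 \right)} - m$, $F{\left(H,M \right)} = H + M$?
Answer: $\frac{24216241}{144} \approx 1.6817 \cdot 10^{5}$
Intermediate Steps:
$N{\left(X \right)} = \frac{1}{-10 - X}$ ($N{\left(X \right)} = \frac{1}{\left(-5 - X\right) - 5} = \frac{1}{-10 - X}$)
$C{\left(m \right)} = 8 - m$ ($C{\left(m \right)} = \left(2 + 6\right) - m = 8 - m$)
$\left(402 + C{\left(N{\left(2 \right)} \right)}\right)^{2} = \left(402 + \left(8 - - \frac{1}{10 + 2}\right)\right)^{2} = \left(402 + \left(8 - - \frac{1}{12}\right)\right)^{2} = \left(402 + \left(8 + \frac{1}{12}\right)\right)^{2} = \left(402 + \frac{97}{12}\right)^{2} = \left(\frac{4921}{12}\right)^{2} = \frac{24216241}{144}$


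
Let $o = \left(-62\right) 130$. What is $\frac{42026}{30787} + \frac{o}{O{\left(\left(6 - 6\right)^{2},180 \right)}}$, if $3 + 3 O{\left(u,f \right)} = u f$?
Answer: $\frac{248185246}{30787} \approx 8061.4$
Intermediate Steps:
$o = -8060$
$O{\left(u,f \right)} = -1 + \frac{f u}{3}$ ($O{\left(u,f \right)} = -1 + \frac{u f}{3} = -1 + \frac{f u}{3}$)
$\frac{42026}{30787} + \frac{o}{O{\left(\left(6 - 6\right)^{2},180 \right)}} = \frac{42026}{30787} - \frac{8060}{-1 + \frac{1}{3} \cdot 180 \left(6 - 6\right)^{2}} = 42026 \cdot \frac{1}{30787} - \frac{8060}{-1 + \frac{1}{3} \cdot 180 \cdot 0^{2}} = \frac{42026}{30787} - \frac{8060}{-1 + \frac{1}{3} \cdot 180 \cdot 0} = \frac{42026}{30787} - \frac{8060}{-1 + 0} = \frac{42026}{30787} - \frac{8060}{-1} = \frac{42026}{30787} - -8060 = \frac{42026}{30787} + 8060 = \frac{248185246}{30787}$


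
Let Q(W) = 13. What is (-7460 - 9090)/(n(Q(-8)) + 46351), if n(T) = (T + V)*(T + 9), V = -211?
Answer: -3310/8399 ≈ -0.39409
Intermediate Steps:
n(T) = (-211 + T)*(9 + T) (n(T) = (T - 211)*(T + 9) = (-211 + T)*(9 + T))
(-7460 - 9090)/(n(Q(-8)) + 46351) = (-7460 - 9090)/((-1899 + 13**2 - 202*13) + 46351) = -16550/((-1899 + 169 - 2626) + 46351) = -16550/(-4356 + 46351) = -16550/41995 = -16550*1/41995 = -3310/8399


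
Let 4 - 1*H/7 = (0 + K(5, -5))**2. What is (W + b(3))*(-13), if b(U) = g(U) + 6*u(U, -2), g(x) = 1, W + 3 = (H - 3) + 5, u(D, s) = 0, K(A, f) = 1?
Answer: -273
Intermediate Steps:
H = 21 (H = 28 - 7*(0 + 1)**2 = 28 - 7*1**2 = 28 - 7*1 = 28 - 7 = 21)
W = 20 (W = -3 + ((21 - 3) + 5) = -3 + (18 + 5) = -3 + 23 = 20)
b(U) = 1 (b(U) = 1 + 6*0 = 1 + 0 = 1)
(W + b(3))*(-13) = (20 + 1)*(-13) = 21*(-13) = -273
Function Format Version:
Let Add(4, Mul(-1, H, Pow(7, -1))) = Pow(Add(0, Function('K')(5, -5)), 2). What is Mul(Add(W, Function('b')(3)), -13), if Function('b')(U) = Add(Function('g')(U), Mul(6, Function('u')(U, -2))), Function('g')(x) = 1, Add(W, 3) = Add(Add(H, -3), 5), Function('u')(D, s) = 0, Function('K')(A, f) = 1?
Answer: -273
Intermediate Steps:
H = 21 (H = Add(28, Mul(-7, Pow(Add(0, 1), 2))) = Add(28, Mul(-7, Pow(1, 2))) = Add(28, Mul(-7, 1)) = Add(28, -7) = 21)
W = 20 (W = Add(-3, Add(Add(21, -3), 5)) = Add(-3, Add(18, 5)) = Add(-3, 23) = 20)
Function('b')(U) = 1 (Function('b')(U) = Add(1, Mul(6, 0)) = Add(1, 0) = 1)
Mul(Add(W, Function('b')(3)), -13) = Mul(Add(20, 1), -13) = Mul(21, -13) = -273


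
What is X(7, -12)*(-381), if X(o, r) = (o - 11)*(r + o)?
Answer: -7620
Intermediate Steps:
X(o, r) = (-11 + o)*(o + r)
X(7, -12)*(-381) = (7**2 - 11*7 - 11*(-12) + 7*(-12))*(-381) = (49 - 77 + 132 - 84)*(-381) = 20*(-381) = -7620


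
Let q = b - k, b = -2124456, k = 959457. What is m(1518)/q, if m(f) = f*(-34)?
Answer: 17204/1027971 ≈ 0.016736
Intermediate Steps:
m(f) = -34*f
q = -3083913 (q = -2124456 - 1*959457 = -2124456 - 959457 = -3083913)
m(1518)/q = -34*1518/(-3083913) = -51612*(-1/3083913) = 17204/1027971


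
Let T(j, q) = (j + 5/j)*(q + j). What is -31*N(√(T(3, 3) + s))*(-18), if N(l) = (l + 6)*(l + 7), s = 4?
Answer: 41292 + 29016*√2 ≈ 82327.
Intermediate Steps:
T(j, q) = (j + q)*(j + 5/j) (T(j, q) = (j + 5/j)*(j + q) = (j + q)*(j + 5/j))
N(l) = (6 + l)*(7 + l)
-31*N(√(T(3, 3) + s))*(-18) = -31*(42 + (√((5 + 3² + 3*3 + 5*3/3) + 4))² + 13*√((5 + 3² + 3*3 + 5*3/3) + 4))*(-18) = -31*(42 + (√((5 + 9 + 9 + 5*3*(⅓)) + 4))² + 13*√((5 + 9 + 9 + 5*3*(⅓)) + 4))*(-18) = -31*(42 + (√((5 + 9 + 9 + 5) + 4))² + 13*√((5 + 9 + 9 + 5) + 4))*(-18) = -31*(42 + (√(28 + 4))² + 13*√(28 + 4))*(-18) = -31*(42 + (√32)² + 13*√32)*(-18) = -31*(42 + (4*√2)² + 13*(4*√2))*(-18) = -31*(42 + 32 + 52*√2)*(-18) = -31*(74 + 52*√2)*(-18) = (-2294 - 1612*√2)*(-18) = 41292 + 29016*√2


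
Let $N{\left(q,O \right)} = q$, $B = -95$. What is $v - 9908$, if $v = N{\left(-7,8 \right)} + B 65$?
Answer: $-16090$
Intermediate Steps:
$v = -6182$ ($v = -7 - 6175 = -6182$)
$v - 9908 = -6182 - 9908 = -16090$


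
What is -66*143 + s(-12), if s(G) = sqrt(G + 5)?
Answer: -9438 + I*sqrt(7) ≈ -9438.0 + 2.6458*I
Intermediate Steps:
s(G) = sqrt(5 + G)
-66*143 + s(-12) = -66*143 + sqrt(5 - 12) = -9438 + sqrt(-7) = -9438 + I*sqrt(7)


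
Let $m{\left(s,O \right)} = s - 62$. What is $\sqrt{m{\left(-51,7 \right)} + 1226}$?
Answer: $\sqrt{1113} \approx 33.362$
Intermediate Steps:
$m{\left(s,O \right)} = -62 + s$
$\sqrt{m{\left(-51,7 \right)} + 1226} = \sqrt{\left(-62 - 51\right) + 1226} = \sqrt{-113 + 1226} = \sqrt{1113}$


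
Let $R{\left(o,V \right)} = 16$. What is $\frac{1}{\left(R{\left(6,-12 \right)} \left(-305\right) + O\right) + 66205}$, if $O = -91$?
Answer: $\frac{1}{61234} \approx 1.6331 \cdot 10^{-5}$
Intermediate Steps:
$\frac{1}{\left(R{\left(6,-12 \right)} \left(-305\right) + O\right) + 66205} = \frac{1}{\left(16 \left(-305\right) - 91\right) + 66205} = \frac{1}{\left(-4880 - 91\right) + 66205} = \frac{1}{-4971 + 66205} = \frac{1}{61234}$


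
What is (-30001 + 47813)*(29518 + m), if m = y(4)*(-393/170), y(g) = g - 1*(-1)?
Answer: 8934668414/17 ≈ 5.2557e+8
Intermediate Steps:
y(g) = 1 + g (y(g) = g + 1 = 1 + g)
m = -393/34 (m = (1 + 4)*(-393/170) = 5*(-393*1/170) = 5*(-393/170) = -393/34 ≈ -11.559)
(-30001 + 47813)*(29518 + m) = (-30001 + 47813)*(29518 - 393/34) = 17812*(1003219/34) = 8934668414/17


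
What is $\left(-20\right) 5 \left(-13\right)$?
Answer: $1300$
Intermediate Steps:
$\left(-20\right) 5 \left(-13\right) = \left(-100\right) \left(-13\right) = 1300$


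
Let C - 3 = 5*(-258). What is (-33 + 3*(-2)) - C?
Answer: 1248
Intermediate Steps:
C = -1287 (C = 3 + 5*(-258) = 3 - 1290 = -1287)
(-33 + 3*(-2)) - C = (-33 + 3*(-2)) - 1*(-1287) = (-33 - 6) + 1287 = -39 + 1287 = 1248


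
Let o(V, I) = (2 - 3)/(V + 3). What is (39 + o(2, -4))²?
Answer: 37636/25 ≈ 1505.4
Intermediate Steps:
o(V, I) = -1/(3 + V)
(39 + o(2, -4))² = (39 - 1/(3 + 2))² = (39 - 1/5)² = (39 - 1*⅕)² = (39 - ⅕)² = (194/5)² = 37636/25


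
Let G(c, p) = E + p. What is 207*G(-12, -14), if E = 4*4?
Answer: 414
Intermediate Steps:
E = 16
G(c, p) = 16 + p
207*G(-12, -14) = 207*(16 - 14) = 207*2 = 414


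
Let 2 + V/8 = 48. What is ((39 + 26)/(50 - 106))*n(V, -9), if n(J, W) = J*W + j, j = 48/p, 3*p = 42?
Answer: 188175/49 ≈ 3840.3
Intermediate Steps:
p = 14 (p = (⅓)*42 = 14)
j = 24/7 (j = 48/14 = 48*(1/14) = 24/7 ≈ 3.4286)
V = 368 (V = -16 + 8*48 = -16 + 384 = 368)
n(J, W) = 24/7 + J*W (n(J, W) = J*W + 24/7 = 24/7 + J*W)
((39 + 26)/(50 - 106))*n(V, -9) = ((39 + 26)/(50 - 106))*(24/7 + 368*(-9)) = (65/(-56))*(24/7 - 3312) = (65*(-1/56))*(-23160/7) = -65/56*(-23160/7) = 188175/49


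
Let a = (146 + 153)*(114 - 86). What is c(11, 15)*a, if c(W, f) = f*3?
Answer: 376740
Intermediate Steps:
c(W, f) = 3*f
a = 8372 (a = 299*28 = 8372)
c(11, 15)*a = (3*15)*8372 = 45*8372 = 376740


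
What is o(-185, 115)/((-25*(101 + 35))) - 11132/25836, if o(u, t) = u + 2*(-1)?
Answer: -485551/1291800 ≈ -0.37587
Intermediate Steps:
o(u, t) = -2 + u (o(u, t) = u - 2 = -2 + u)
o(-185, 115)/((-25*(101 + 35))) - 11132/25836 = (-2 - 185)/((-25*(101 + 35))) - 11132/25836 = -187/((-25*136)) - 11132*1/25836 = -187/(-3400) - 2783/6459 = -187*(-1/3400) - 2783/6459 = 11/200 - 2783/6459 = -485551/1291800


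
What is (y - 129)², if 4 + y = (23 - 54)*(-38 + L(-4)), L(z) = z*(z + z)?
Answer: 2809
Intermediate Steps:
L(z) = 2*z² (L(z) = z*(2*z) = 2*z²)
y = 182 (y = -4 + (23 - 54)*(-38 + 2*(-4)²) = -4 - 31*(-38 + 2*16) = -4 - 31*(-38 + 32) = -4 - 31*(-6) = -4 + 186 = 182)
(y - 129)² = (182 - 129)² = 53² = 2809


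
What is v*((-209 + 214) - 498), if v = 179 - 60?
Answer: -58667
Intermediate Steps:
v = 119
v*((-209 + 214) - 498) = 119*((-209 + 214) - 498) = 119*(5 - 498) = 119*(-493) = -58667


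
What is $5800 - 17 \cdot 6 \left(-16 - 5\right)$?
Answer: $7942$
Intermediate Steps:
$5800 - 17 \cdot 6 \left(-16 - 5\right) = 5800 - 102 \left(-21\right) = 5800 - -2142 = 5800 + 2142 = 7942$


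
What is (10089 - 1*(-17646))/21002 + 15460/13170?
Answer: 68996087/27659634 ≈ 2.4945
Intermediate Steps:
(10089 - 1*(-17646))/21002 + 15460/13170 = (10089 + 17646)*(1/21002) + 15460*(1/13170) = 27735*(1/21002) + 1546/1317 = 27735/21002 + 1546/1317 = 68996087/27659634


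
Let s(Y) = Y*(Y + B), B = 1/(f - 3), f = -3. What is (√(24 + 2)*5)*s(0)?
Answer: 0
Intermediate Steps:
B = -⅙ (B = 1/(-3 - 3) = 1/(-6) = -⅙ ≈ -0.16667)
s(Y) = Y*(-⅙ + Y) (s(Y) = Y*(Y - ⅙) = Y*(-⅙ + Y))
(√(24 + 2)*5)*s(0) = (√(24 + 2)*5)*(0*(-⅙ + 0)) = (√26*5)*(0*(-⅙)) = (5*√26)*0 = 0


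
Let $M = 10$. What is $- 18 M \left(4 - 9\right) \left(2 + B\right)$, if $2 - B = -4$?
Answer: $7200$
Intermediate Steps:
$B = 6$ ($B = 2 - -4 = 2 + 4 = 6$)
$- 18 M \left(4 - 9\right) \left(2 + B\right) = \left(-18\right) 10 \left(4 - 9\right) \left(2 + 6\right) = - 180 \left(\left(-5\right) 8\right) = \left(-180\right) \left(-40\right) = 7200$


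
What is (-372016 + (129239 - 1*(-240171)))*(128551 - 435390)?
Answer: 799622434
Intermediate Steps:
(-372016 + (129239 - 1*(-240171)))*(128551 - 435390) = (-372016 + (129239 + 240171))*(-306839) = (-372016 + 369410)*(-306839) = -2606*(-306839) = 799622434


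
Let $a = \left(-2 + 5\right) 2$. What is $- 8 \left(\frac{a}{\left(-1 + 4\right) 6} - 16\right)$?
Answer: $\frac{376}{3} \approx 125.33$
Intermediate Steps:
$a = 6$ ($a = 3 \cdot 2 = 6$)
$- 8 \left(\frac{a}{\left(-1 + 4\right) 6} - 16\right) = - 8 \left(\frac{6}{\left(-1 + 4\right) 6} - 16\right) = - 8 \left(\frac{6}{3 \cdot 6} - 16\right) = - 8 \left(\frac{6}{18} - 16\right) = - 8 \left(6 \cdot \frac{1}{18} - 16\right) = - 8 \left(\frac{1}{3} - 16\right) = \left(-8\right) \left(- \frac{47}{3}\right) = \frac{376}{3}$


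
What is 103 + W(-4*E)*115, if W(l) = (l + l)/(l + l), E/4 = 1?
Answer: 218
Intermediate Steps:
E = 4 (E = 4*1 = 4)
W(l) = 1 (W(l) = (2*l)/((2*l)) = (2*l)*(1/(2*l)) = 1)
103 + W(-4*E)*115 = 103 + 1*115 = 103 + 115 = 218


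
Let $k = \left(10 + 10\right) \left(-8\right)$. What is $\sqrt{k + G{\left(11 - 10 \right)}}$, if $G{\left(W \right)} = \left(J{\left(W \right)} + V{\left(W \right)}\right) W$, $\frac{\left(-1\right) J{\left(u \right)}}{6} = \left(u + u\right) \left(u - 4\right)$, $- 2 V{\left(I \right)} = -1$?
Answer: $\frac{i \sqrt{494}}{2} \approx 11.113 i$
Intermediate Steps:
$V{\left(I \right)} = \frac{1}{2}$ ($V{\left(I \right)} = \left(- \frac{1}{2}\right) \left(-1\right) = \frac{1}{2}$)
$J{\left(u \right)} = - 12 u \left(-4 + u\right)$ ($J{\left(u \right)} = - 6 \left(u + u\right) \left(u - 4\right) = - 6 \cdot 2 u \left(-4 + u\right) = - 12 u \left(-4 + u\right)$)
$G{\left(W \right)} = W \left(\frac{1}{2} + 12 W \left(4 - W\right)\right)$ ($G{\left(W \right)} = \left(12 W \left(4 - W\right) + \frac{1}{2}\right) W = \left(\frac{1}{2} + 12 W \left(4 - W\right)\right) W = W \left(\frac{1}{2} + 12 W \left(4 - W\right)\right)$)
$k = -160$ ($k = 20 \left(-8\right) = -160$)
$\sqrt{k + G{\left(11 - 10 \right)}} = \sqrt{-160 - \frac{\left(11 - 10\right) \left(-1 + 24 \left(11 - 10\right) \left(-4 + \left(11 - 10\right)\right)\right)}{2}} = \sqrt{-160 - \frac{-1 + 24 \cdot 1 \left(-4 + 1\right)}{2}} = \sqrt{-160 - \frac{-1 + 24 \cdot 1 \left(-3\right)}{2}} = \sqrt{-160 - \frac{-1 - 72}{2}} = \sqrt{-160 - \frac{1}{2} \left(-73\right)} = \sqrt{-160 + \frac{73}{2}} = \sqrt{- \frac{247}{2}} = \frac{i \sqrt{494}}{2}$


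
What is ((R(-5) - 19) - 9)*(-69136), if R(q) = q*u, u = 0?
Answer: 1935808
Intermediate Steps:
R(q) = 0 (R(q) = q*0 = 0)
((R(-5) - 19) - 9)*(-69136) = ((0 - 19) - 9)*(-69136) = (-19 - 9)*(-69136) = -28*(-69136) = 1935808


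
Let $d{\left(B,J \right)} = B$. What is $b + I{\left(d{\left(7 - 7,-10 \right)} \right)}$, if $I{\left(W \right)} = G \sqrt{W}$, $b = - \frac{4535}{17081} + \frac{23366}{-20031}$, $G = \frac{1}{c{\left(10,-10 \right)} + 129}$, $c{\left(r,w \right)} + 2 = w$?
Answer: $- \frac{489955231}{342149511} \approx -1.432$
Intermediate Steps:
$c{\left(r,w \right)} = -2 + w$
$G = \frac{1}{117}$ ($G = \frac{1}{\left(-2 - 10\right) + 129} = \frac{1}{-12 + 129} = \frac{1}{117} \approx 0.008547$)
$b = - \frac{489955231}{342149511}$ ($b = \left(-4535\right) \frac{1}{17081} + 23366 \left(- \frac{1}{20031}\right) = - \frac{4535}{17081} - \frac{23366}{20031} = - \frac{489955231}{342149511} \approx -1.432$)
$I{\left(W \right)} = \frac{\sqrt{W}}{117}$
$b + I{\left(d{\left(7 - 7,-10 \right)} \right)} = - \frac{489955231}{342149511} + \frac{\sqrt{7 - 7}}{117} = - \frac{489955231}{342149511} + \frac{\sqrt{0}}{117} = - \frac{489955231}{342149511} + \frac{1}{117} \cdot 0 = - \frac{489955231}{342149511} + 0 = - \frac{489955231}{342149511}$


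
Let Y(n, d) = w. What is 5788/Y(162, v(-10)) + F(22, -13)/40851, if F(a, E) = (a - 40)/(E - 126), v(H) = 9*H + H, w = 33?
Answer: 1217256938/6940131 ≈ 175.39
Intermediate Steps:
v(H) = 10*H
Y(n, d) = 33
F(a, E) = (-40 + a)/(-126 + E)
5788/Y(162, v(-10)) + F(22, -13)/40851 = 5788/33 + ((-40 + 22)/(-126 - 13))/40851 = 5788*(1/33) + (-18/(-139))*(1/40851) = 5788/33 - 1/139*(-18)*(1/40851) = 5788/33 + (18/139)*(1/40851) = 5788/33 + 2/630921 = 1217256938/6940131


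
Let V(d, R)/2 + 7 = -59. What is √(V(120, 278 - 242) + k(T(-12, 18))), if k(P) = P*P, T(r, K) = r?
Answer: 2*√3 ≈ 3.4641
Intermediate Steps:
V(d, R) = -132 (V(d, R) = -14 + 2*(-59) = -14 - 118 = -132)
k(P) = P²
√(V(120, 278 - 242) + k(T(-12, 18))) = √(-132 + (-12)²) = √(-132 + 144) = √12 = 2*√3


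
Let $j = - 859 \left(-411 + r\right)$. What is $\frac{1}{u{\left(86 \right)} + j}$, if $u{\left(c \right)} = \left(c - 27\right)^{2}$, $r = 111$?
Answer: $\frac{1}{261181} \approx 3.8288 \cdot 10^{-6}$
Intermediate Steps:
$u{\left(c \right)} = \left(-27 + c\right)^{2}$
$j = 257700$ ($j = - 859 \left(-411 + 111\right) = \left(-859\right) \left(-300\right) = 257700$)
$\frac{1}{u{\left(86 \right)} + j} = \frac{1}{\left(-27 + 86\right)^{2} + 257700} = \frac{1}{59^{2} + 257700} = \frac{1}{3481 + 257700} = \frac{1}{261181}$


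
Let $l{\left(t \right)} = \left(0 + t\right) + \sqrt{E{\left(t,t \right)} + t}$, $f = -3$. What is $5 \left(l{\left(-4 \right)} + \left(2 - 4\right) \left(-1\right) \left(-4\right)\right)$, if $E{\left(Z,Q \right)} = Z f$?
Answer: $-60 + 10 \sqrt{2} \approx -45.858$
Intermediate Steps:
$E{\left(Z,Q \right)} = - 3 Z$ ($E{\left(Z,Q \right)} = Z \left(-3\right) = - 3 Z$)
$l{\left(t \right)} = t + \sqrt{2} \sqrt{- t}$ ($l{\left(t \right)} = \left(0 + t\right) + \sqrt{- 3 t + t} = t + \sqrt{- 2 t} = t + \sqrt{2} \sqrt{- t}$)
$5 \left(l{\left(-4 \right)} + \left(2 - 4\right) \left(-1\right) \left(-4\right)\right) = 5 \left(\left(-4 + \sqrt{2} \sqrt{\left(-1\right) \left(-4\right)}\right) + \left(2 - 4\right) \left(-1\right) \left(-4\right)\right) = 5 \left(\left(-4 + \sqrt{2} \sqrt{4}\right) + \left(-2\right) \left(-1\right) \left(-4\right)\right) = 5 \left(\left(-4 + \sqrt{2} \cdot 2\right) + 2 \left(-4\right)\right) = 5 \left(\left(-4 + 2 \sqrt{2}\right) - 8\right) = 5 \left(-12 + 2 \sqrt{2}\right) = -60 + 10 \sqrt{2}$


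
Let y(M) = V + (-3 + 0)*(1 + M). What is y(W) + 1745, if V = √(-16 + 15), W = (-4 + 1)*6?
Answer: 1796 + I ≈ 1796.0 + 1.0*I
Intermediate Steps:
W = -18 (W = -3*6 = -18)
V = I (V = √(-1) = I ≈ 1.0*I)
y(M) = -3 + I - 3*M (y(M) = I + (-3 + 0)*(1 + M) = I - 3*(1 + M) = I + (-3 - 3*M) = -3 + I - 3*M)
y(W) + 1745 = (-3 + I - 3*(-18)) + 1745 = (-3 + I + 54) + 1745 = (51 + I) + 1745 = 1796 + I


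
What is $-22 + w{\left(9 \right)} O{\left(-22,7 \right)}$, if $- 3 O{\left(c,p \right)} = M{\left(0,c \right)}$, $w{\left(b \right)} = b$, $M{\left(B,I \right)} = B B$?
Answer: $-22$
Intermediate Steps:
$M{\left(B,I \right)} = B^{2}$
$O{\left(c,p \right)} = 0$ ($O{\left(c,p \right)} = - \frac{0^{2}}{3} = \left(- \frac{1}{3}\right) 0 = 0$)
$-22 + w{\left(9 \right)} O{\left(-22,7 \right)} = -22 + 9 \cdot 0 = -22 + 0 = -22$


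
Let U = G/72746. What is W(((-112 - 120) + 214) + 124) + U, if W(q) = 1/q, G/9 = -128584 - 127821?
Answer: -61134406/1927769 ≈ -31.713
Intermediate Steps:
G = -2307645 (G = 9*(-128584 - 127821) = 9*(-256405) = -2307645)
U = -2307645/72746 ≈ -31.722
W(((-112 - 120) + 214) + 124) + U = 1/(((-112 - 120) + 214) + 124) - 2307645/72746 = 1/((-232 + 214) + 124) - 2307645/72746 = 1/(-18 + 124) - 2307645/72746 = 1/106 - 2307645/72746 = -61134406/1927769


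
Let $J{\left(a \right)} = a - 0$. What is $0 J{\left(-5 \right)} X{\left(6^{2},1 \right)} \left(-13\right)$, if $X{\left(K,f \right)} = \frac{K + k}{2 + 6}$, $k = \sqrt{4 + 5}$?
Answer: $0$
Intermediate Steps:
$k = 3$ ($k = \sqrt{9} = 3$)
$J{\left(a \right)} = a$ ($J{\left(a \right)} = a + 0 = a$)
$X{\left(K,f \right)} = \frac{3}{8} + \frac{K}{8}$ ($X{\left(K,f \right)} = \frac{K + 3}{2 + 6} = \frac{3 + K}{8} = \left(3 + K\right) \frac{1}{8} = \frac{3}{8} + \frac{K}{8}$)
$0 J{\left(-5 \right)} X{\left(6^{2},1 \right)} \left(-13\right) = 0 \left(-5\right) \left(\frac{3}{8} + \frac{6^{2}}{8}\right) \left(-13\right) = 0 \left(\frac{3}{8} + \frac{1}{8} \cdot 36\right) \left(-13\right) = 0 \left(\frac{3}{8} + \frac{9}{2}\right) \left(-13\right) = 0 \cdot \frac{39}{8} \left(-13\right) = 0 \left(-13\right) = 0$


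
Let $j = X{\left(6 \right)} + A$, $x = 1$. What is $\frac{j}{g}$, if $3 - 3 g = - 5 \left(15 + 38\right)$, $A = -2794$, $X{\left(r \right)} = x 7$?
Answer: $- \frac{8361}{268} \approx -31.198$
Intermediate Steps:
$X{\left(r \right)} = 7$ ($X{\left(r \right)} = 1 \cdot 7 = 7$)
$j = -2787$ ($j = 7 - 2794 = -2787$)
$g = \frac{268}{3}$ ($g = 1 - \frac{\left(-5\right) \left(15 + 38\right)}{3} = 1 - \frac{\left(-5\right) 53}{3} = 1 - - \frac{265}{3} = 1 + \frac{265}{3} = \frac{268}{3} \approx 89.333$)
$\frac{j}{g} = - \frac{2787}{\frac{268}{3}} = \left(-2787\right) \frac{3}{268} = - \frac{8361}{268}$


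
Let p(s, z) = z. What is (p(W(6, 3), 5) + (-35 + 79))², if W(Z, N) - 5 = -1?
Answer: 2401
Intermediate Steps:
W(Z, N) = 4 (W(Z, N) = 5 - 1 = 4)
(p(W(6, 3), 5) + (-35 + 79))² = (5 + (-35 + 79))² = (5 + 44)² = 49² = 2401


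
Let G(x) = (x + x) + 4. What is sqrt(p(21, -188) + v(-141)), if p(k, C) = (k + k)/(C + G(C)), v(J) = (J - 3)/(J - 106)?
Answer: sqrt(12396930)/4940 ≈ 0.71274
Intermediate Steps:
G(x) = 4 + 2*x (G(x) = 2*x + 4 = 4 + 2*x)
v(J) = (-3 + J)/(-106 + J)
p(k, C) = 2*k/(4 + 3*C) (p(k, C) = (k + k)/(C + (4 + 2*C)) = (2*k)/(4 + 3*C) = 2*k/(4 + 3*C))
sqrt(p(21, -188) + v(-141)) = sqrt(2*21/(4 + 3*(-188)) + (-3 - 141)/(-106 - 141)) = sqrt(2*21/(4 - 564) - 144/(-247)) = sqrt(2*21/(-560) - 1/247*(-144)) = sqrt(2*21*(-1/560) + 144/247) = sqrt(-3/40 + 144/247) = sqrt(5019/9880) = sqrt(12396930)/4940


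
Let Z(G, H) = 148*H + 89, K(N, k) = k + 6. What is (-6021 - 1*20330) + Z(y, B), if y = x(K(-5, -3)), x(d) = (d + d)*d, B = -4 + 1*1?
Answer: -26706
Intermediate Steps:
B = -3 (B = -4 + 1 = -3)
K(N, k) = 6 + k
x(d) = 2*d² (x(d) = (2*d)*d = 2*d²)
y = 18 (y = 2*(6 - 3)² = 2*3² = 2*9 = 18)
Z(G, H) = 89 + 148*H
(-6021 - 1*20330) + Z(y, B) = (-6021 - 1*20330) + (89 + 148*(-3)) = (-6021 - 20330) + (89 - 444) = -26351 - 355 = -26706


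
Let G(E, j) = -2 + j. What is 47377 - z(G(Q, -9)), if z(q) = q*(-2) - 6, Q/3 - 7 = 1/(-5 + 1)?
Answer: 47361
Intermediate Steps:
Q = 81/4 (Q = 21 + 3/(-5 + 1) = 21 + 3/(-4) = 21 + 3*(-¼) = 21 - ¾ = 81/4 ≈ 20.250)
z(q) = -6 - 2*q (z(q) = -2*q - 6 = -6 - 2*q)
47377 - z(G(Q, -9)) = 47377 - (-6 - 2*(-2 - 9)) = 47377 - (-6 - 2*(-11)) = 47377 - (-6 + 22) = 47377 - 1*16 = 47377 - 16 = 47361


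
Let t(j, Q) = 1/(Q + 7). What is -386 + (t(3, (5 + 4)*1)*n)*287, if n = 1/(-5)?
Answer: -31167/80 ≈ -389.59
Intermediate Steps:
t(j, Q) = 1/(7 + Q)
n = -1/5 ≈ -0.20000
-386 + (t(3, (5 + 4)*1)*n)*287 = -386 + (-1/5/(7 + (5 + 4)*1))*287 = -386 + (-1/5/(7 + 9*1))*287 = -386 + (-1/5/(7 + 9))*287 = -386 + (-1/5/16)*287 = -386 + ((1/16)*(-1/5))*287 = -386 - 1/80*287 = -386 - 287/80 = -31167/80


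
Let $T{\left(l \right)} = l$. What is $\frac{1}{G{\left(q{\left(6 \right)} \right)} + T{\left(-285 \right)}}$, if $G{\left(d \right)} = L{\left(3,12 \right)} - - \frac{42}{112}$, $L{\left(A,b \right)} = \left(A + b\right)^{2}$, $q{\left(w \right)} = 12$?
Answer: $- \frac{8}{477} \approx -0.016771$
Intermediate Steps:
$G{\left(d \right)} = \frac{1803}{8}$ ($G{\left(d \right)} = \left(3 + 12\right)^{2} - - \frac{42}{112} = 15^{2} - \left(-42\right) \frac{1}{112} = 225 - - \frac{3}{8} = 225 + \frac{3}{8} = \frac{1803}{8}$)
$\frac{1}{G{\left(q{\left(6 \right)} \right)} + T{\left(-285 \right)}} = \frac{1}{\frac{1803}{8} - 285} = \frac{1}{- \frac{477}{8}} = - \frac{8}{477}$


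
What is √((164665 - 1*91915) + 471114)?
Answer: 2*√135966 ≈ 737.47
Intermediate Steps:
√((164665 - 1*91915) + 471114) = √((164665 - 91915) + 471114) = √(72750 + 471114) = √543864 = 2*√135966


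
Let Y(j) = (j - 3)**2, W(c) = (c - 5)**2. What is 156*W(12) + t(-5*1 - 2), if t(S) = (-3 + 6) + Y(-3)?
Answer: 7683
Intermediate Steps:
W(c) = (-5 + c)**2
Y(j) = (-3 + j)**2
t(S) = 39 (t(S) = (-3 + 6) + (-3 - 3)**2 = 3 + (-6)**2 = 3 + 36 = 39)
156*W(12) + t(-5*1 - 2) = 156*(-5 + 12)**2 + 39 = 156*7**2 + 39 = 156*49 + 39 = 7644 + 39 = 7683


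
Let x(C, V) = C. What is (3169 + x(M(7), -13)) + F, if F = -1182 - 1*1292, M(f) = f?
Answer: 702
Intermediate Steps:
F = -2474 (F = -1182 - 1292 = -2474)
(3169 + x(M(7), -13)) + F = (3169 + 7) - 2474 = 3176 - 2474 = 702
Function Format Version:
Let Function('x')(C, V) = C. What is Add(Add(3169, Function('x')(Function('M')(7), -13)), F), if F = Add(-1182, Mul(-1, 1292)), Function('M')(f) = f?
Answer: 702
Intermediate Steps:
F = -2474 (F = Add(-1182, -1292) = -2474)
Add(Add(3169, Function('x')(Function('M')(7), -13)), F) = Add(Add(3169, 7), -2474) = Add(3176, -2474) = 702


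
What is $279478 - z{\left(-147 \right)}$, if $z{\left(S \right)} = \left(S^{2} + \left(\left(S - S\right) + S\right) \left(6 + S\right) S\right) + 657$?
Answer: $3304081$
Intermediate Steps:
$z{\left(S \right)} = 657 + S^{2} + S^{2} \left(6 + S\right)$ ($z{\left(S \right)} = \left(S^{2} + \left(0 + S\right) \left(6 + S\right) S\right) + 657 = \left(S^{2} + S \left(6 + S\right) S\right) + 657 = \left(S^{2} + S^{2} \left(6 + S\right)\right) + 657 = 657 + S^{2} + S^{2} \left(6 + S\right)$)
$279478 - z{\left(-147 \right)} = 279478 - \left(657 + \left(-147\right)^{3} + 7 \left(-147\right)^{2}\right) = 279478 - \left(657 - 3176523 + 7 \cdot 21609\right) = 279478 - \left(657 - 3176523 + 151263\right) = 279478 - -3024603 = 279478 + 3024603 = 3304081$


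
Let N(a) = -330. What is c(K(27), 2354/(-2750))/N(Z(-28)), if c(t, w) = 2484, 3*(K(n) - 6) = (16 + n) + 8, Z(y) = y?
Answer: -414/55 ≈ -7.5273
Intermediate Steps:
K(n) = 14 + n/3 (K(n) = 6 + ((16 + n) + 8)/3 = 6 + (24 + n)/3 = 6 + (8 + n/3) = 14 + n/3)
c(K(27), 2354/(-2750))/N(Z(-28)) = 2484/(-330) = 2484*(-1/330) = -414/55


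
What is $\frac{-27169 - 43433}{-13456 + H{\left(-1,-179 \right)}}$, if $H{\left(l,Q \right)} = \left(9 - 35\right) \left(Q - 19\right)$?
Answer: $\frac{35301}{4154} \approx 8.4981$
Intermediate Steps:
$H{\left(l,Q \right)} = 494 - 26 Q$ ($H{\left(l,Q \right)} = - 26 \left(-19 + Q\right) = 494 - 26 Q$)
$\frac{-27169 - 43433}{-13456 + H{\left(-1,-179 \right)}} = \frac{-27169 - 43433}{-13456 + \left(494 - -4654\right)} = - \frac{70602}{-13456 + \left(494 + 4654\right)} = - \frac{70602}{-13456 + 5148} = - \frac{70602}{-8308} = \left(-70602\right) \left(- \frac{1}{8308}\right) = \frac{35301}{4154}$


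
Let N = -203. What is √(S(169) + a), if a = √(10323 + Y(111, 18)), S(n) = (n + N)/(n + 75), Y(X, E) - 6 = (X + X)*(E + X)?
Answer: √(-2074 + 14884*√38967)/122 ≈ 14.045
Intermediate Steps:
Y(X, E) = 6 + 2*X*(E + X) (Y(X, E) = 6 + (X + X)*(E + X) = 6 + (2*X)*(E + X) = 6 + 2*X*(E + X))
S(n) = (-203 + n)/(75 + n) (S(n) = (n - 203)/(n + 75) = (-203 + n)/(75 + n))
a = √38967 (a = √(10323 + (6 + 2*111² + 2*18*111)) = √(10323 + (6 + 2*12321 + 3996)) = √(10323 + (6 + 24642 + 3996)) = √(10323 + 28644) = √38967 ≈ 197.40)
√(S(169) + a) = √((-203 + 169)/(75 + 169) + √38967) = √(-34/244 + √38967) = √((1/244)*(-34) + √38967) = √(-17/122 + √38967)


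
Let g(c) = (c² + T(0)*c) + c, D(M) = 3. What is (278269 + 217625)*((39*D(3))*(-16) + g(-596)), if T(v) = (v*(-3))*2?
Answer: 174925616712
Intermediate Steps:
T(v) = -6*v (T(v) = -3*v*2 = -6*v)
g(c) = c + c² (g(c) = (c² + (-6*0)*c) + c = (c² + 0*c) + c = (c² + 0) + c = c² + c = c + c²)
(278269 + 217625)*((39*D(3))*(-16) + g(-596)) = (278269 + 217625)*((39*3)*(-16) - 596*(1 - 596)) = 495894*(117*(-16) - 596*(-595)) = 495894*(-1872 + 354620) = 495894*352748 = 174925616712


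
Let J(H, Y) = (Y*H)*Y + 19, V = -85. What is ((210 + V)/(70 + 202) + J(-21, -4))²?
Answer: 7413037801/73984 ≈ 1.0020e+5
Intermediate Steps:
J(H, Y) = 19 + H*Y² (J(H, Y) = (H*Y)*Y + 19 = H*Y² + 19 = 19 + H*Y²)
((210 + V)/(70 + 202) + J(-21, -4))² = ((210 - 85)/(70 + 202) + (19 - 21*(-4)²))² = (125/272 + (19 - 21*16))² = (125*(1/272) + (19 - 336))² = (125/272 - 317)² = (-86099/272)² = 7413037801/73984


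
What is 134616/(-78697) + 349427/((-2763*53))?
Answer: -47211889043/11524309983 ≈ -4.0967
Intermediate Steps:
134616/(-78697) + 349427/((-2763*53)) = 134616*(-1/78697) + 349427/(-146439) = -134616/78697 + 349427*(-1/146439) = -134616/78697 - 349427/146439 = -47211889043/11524309983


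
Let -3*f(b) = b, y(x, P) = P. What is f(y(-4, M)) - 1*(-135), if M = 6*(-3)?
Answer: 141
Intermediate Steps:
M = -18
f(b) = -b/3
f(y(-4, M)) - 1*(-135) = -1/3*(-18) - 1*(-135) = 6 + 135 = 141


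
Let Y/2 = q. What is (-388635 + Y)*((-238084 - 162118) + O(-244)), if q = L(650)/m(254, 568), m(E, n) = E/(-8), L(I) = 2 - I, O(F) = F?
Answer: 19762595151606/127 ≈ 1.5561e+11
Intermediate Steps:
m(E, n) = -E/8 (m(E, n) = E*(-1/8) = -E/8)
q = 2592/127 (q = (2 - 1*650)/((-1/8*254)) = (2 - 650)/(-127/4) = -648*(-4/127) = 2592/127 ≈ 20.409)
Y = 5184/127 (Y = 2*(2592/127) = 5184/127 ≈ 40.819)
(-388635 + Y)*((-238084 - 162118) + O(-244)) = (-388635 + 5184/127)*((-238084 - 162118) - 244) = -49351461*(-400202 - 244)/127 = -49351461/127*(-400446) = 19762595151606/127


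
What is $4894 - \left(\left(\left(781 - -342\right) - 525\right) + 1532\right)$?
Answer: $2764$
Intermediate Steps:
$4894 - \left(\left(\left(781 - -342\right) - 525\right) + 1532\right) = 4894 - \left(\left(\left(781 + 342\right) - 525\right) + 1532\right) = 4894 - \left(\left(1123 - 525\right) + 1532\right) = 4894 - \left(598 + 1532\right) = 4894 - 2130 = 2764$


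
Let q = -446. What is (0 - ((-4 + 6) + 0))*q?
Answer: 892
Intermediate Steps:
(0 - ((-4 + 6) + 0))*q = (0 - ((-4 + 6) + 0))*(-446) = (0 - (2 + 0))*(-446) = (0 - 1*2)*(-446) = (0 - 2)*(-446) = -2*(-446) = 892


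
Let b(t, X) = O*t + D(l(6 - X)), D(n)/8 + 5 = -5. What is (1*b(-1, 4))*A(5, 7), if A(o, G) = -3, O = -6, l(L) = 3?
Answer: 222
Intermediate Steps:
D(n) = -80 (D(n) = -40 + 8*(-5) = -40 - 40 = -80)
b(t, X) = -80 - 6*t (b(t, X) = -6*t - 80 = -80 - 6*t)
(1*b(-1, 4))*A(5, 7) = (1*(-80 - 6*(-1)))*(-3) = (1*(-80 + 6))*(-3) = (1*(-74))*(-3) = -74*(-3) = 222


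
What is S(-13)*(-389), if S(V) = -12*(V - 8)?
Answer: -98028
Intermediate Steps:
S(V) = 96 - 12*V (S(V) = -12*(-8 + V) = 96 - 12*V)
S(-13)*(-389) = (96 - 12*(-13))*(-389) = (96 + 156)*(-389) = 252*(-389) = -98028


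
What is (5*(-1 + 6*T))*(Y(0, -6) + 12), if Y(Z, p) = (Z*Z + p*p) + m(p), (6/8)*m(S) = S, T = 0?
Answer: -200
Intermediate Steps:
m(S) = 4*S/3
Y(Z, p) = Z² + p² + 4*p/3 (Y(Z, p) = (Z*Z + p*p) + 4*p/3 = (Z² + p²) + 4*p/3 = Z² + p² + 4*p/3)
(5*(-1 + 6*T))*(Y(0, -6) + 12) = (5*(-1 + 6*0))*((0² + (-6)² + (4/3)*(-6)) + 12) = (5*(-1 + 0))*((0 + 36 - 8) + 12) = (5*(-1))*(28 + 12) = -5*40 = -200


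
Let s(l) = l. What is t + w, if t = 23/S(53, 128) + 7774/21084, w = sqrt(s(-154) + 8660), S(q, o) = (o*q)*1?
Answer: 13305937/35758464 + sqrt(8506) ≈ 92.600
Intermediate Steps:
S(q, o) = o*q
w = sqrt(8506) (w = sqrt(-154 + 8660) = sqrt(8506) ≈ 92.228)
t = 13305937/35758464 (t = 23/((128*53)) + 7774/21084 = 23/6784 + 7774*(1/21084) = 23*(1/6784) + 3887/10542 = 23/6784 + 3887/10542 = 13305937/35758464 ≈ 0.37211)
t + w = 13305937/35758464 + sqrt(8506)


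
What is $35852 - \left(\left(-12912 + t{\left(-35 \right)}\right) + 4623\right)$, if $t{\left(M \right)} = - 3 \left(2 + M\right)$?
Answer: $44042$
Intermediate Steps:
$t{\left(M \right)} = -6 - 3 M$
$35852 - \left(\left(-12912 + t{\left(-35 \right)}\right) + 4623\right) = 35852 - \left(\left(-12912 - -99\right) + 4623\right) = 35852 - \left(\left(-12912 + \left(-6 + 105\right)\right) + 4623\right) = 35852 - \left(\left(-12912 + 99\right) + 4623\right) = 35852 - \left(-12813 + 4623\right) = 35852 - -8190 = 35852 + 8190 = 44042$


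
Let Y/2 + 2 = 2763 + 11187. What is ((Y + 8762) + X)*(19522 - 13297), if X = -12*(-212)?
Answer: 244032450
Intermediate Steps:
X = 2544
Y = 27896 (Y = -4 + 2*(2763 + 11187) = -4 + 2*13950 = -4 + 27900 = 27896)
((Y + 8762) + X)*(19522 - 13297) = ((27896 + 8762) + 2544)*(19522 - 13297) = (36658 + 2544)*6225 = 39202*6225 = 244032450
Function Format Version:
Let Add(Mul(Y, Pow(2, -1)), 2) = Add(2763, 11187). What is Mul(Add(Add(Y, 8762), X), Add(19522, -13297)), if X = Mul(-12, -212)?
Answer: 244032450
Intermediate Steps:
X = 2544
Y = 27896 (Y = Add(-4, Mul(2, Add(2763, 11187))) = Add(-4, Mul(2, 13950)) = Add(-4, 27900) = 27896)
Mul(Add(Add(Y, 8762), X), Add(19522, -13297)) = Mul(Add(Add(27896, 8762), 2544), Add(19522, -13297)) = Mul(Add(36658, 2544), 6225) = Mul(39202, 6225) = 244032450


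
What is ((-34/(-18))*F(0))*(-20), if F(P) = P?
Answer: 0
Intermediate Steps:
((-34/(-18))*F(0))*(-20) = (-34/(-18)*0)*(-20) = (-34*(-1/18)*0)*(-20) = ((17/9)*0)*(-20) = 0*(-20) = 0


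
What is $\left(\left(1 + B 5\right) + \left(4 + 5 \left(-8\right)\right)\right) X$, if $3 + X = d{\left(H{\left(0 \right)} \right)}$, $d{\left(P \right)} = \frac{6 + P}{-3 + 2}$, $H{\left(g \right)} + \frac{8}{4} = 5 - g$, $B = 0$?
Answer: $420$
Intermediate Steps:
$H{\left(g \right)} = 3 - g$ ($H{\left(g \right)} = -2 - \left(-5 + g\right) = 3 - g$)
$d{\left(P \right)} = -6 - P$ ($d{\left(P \right)} = \frac{6 + P}{-1} = \left(6 + P\right) \left(-1\right) = -6 - P$)
$X = -12$ ($X = -3 - \left(9 + 0\right) = -3 - 9 = -12$)
$\left(\left(1 + B 5\right) + \left(4 + 5 \left(-8\right)\right)\right) X = \left(\left(1 + 0 \cdot 5\right) + \left(4 + 5 \left(-8\right)\right)\right) \left(-12\right) = \left(\left(1 + 0\right) + \left(4 - 40\right)\right) \left(-12\right) = \left(1 - 36\right) \left(-12\right) = \left(-35\right) \left(-12\right) = 420$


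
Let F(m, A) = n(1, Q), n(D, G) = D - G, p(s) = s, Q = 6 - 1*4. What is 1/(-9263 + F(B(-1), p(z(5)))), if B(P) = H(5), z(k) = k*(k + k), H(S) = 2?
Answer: -1/9264 ≈ -0.00010794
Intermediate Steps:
Q = 2 (Q = 6 - 4 = 2)
z(k) = 2*k² (z(k) = k*(2*k) = 2*k²)
B(P) = 2
F(m, A) = -1 (F(m, A) = 1 - 1*2 = 1 - 2 = -1)
1/(-9263 + F(B(-1), p(z(5)))) = 1/(-9263 - 1) = 1/(-9264) = -1/9264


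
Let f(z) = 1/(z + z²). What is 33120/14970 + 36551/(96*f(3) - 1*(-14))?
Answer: 18263237/10978 ≈ 1663.6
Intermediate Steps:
33120/14970 + 36551/(96*f(3) - 1*(-14)) = 33120/14970 + 36551/(96*(1/(3*(1 + 3))) - 1*(-14)) = 33120*(1/14970) + 36551/(96*((⅓)/4) + 14) = 1104/499 + 36551/(96*((⅓)*(¼)) + 14) = 1104/499 + 36551/(96*(1/12) + 14) = 1104/499 + 36551/(8 + 14) = 1104/499 + 36551/22 = 18263237/10978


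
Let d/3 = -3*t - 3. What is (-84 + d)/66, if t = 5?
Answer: -23/11 ≈ -2.0909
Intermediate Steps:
d = -54 (d = 3*(-3*5 - 3) = 3*(-15 - 3) = 3*(-18) = -54)
(-84 + d)/66 = (-84 - 54)/66 = -138*1/66 = -23/11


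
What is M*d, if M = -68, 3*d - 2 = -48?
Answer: 3128/3 ≈ 1042.7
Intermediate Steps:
d = -46/3 (d = ⅔ + (⅓)*(-48) = ⅔ - 16 = -46/3 ≈ -15.333)
M*d = -68*(-46/3) = 3128/3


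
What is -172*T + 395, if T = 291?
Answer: -49657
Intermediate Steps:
-172*T + 395 = -172*291 + 395 = -50052 + 395 = -49657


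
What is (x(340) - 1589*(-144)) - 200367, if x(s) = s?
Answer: 28789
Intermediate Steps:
(x(340) - 1589*(-144)) - 200367 = (340 - 1589*(-144)) - 200367 = (340 + 228816) - 200367 = 229156 - 200367 = 28789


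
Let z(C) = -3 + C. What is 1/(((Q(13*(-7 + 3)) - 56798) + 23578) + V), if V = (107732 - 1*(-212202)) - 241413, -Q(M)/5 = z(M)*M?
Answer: 1/31001 ≈ 3.2257e-5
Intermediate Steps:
Q(M) = -5*M*(-3 + M) (Q(M) = -5*(-3 + M)*M = -5*M*(-3 + M))
V = 78521 (V = (107732 + 212202) - 241413 = 319934 - 241413 = 78521)
1/(((Q(13*(-7 + 3)) - 56798) + 23578) + V) = 1/(((5*(13*(-7 + 3))*(3 - 13*(-7 + 3)) - 56798) + 23578) + 78521) = 1/(((5*(13*(-4))*(3 - 13*(-4)) - 56798) + 23578) + 78521) = 1/(((5*(-52)*(3 - 1*(-52)) - 56798) + 23578) + 78521) = 1/(((5*(-52)*(3 + 52) - 56798) + 23578) + 78521) = 1/(((5*(-52)*55 - 56798) + 23578) + 78521) = 1/(((-14300 - 56798) + 23578) + 78521) = 1/((-71098 + 23578) + 78521) = 1/(-47520 + 78521) = 1/31001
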